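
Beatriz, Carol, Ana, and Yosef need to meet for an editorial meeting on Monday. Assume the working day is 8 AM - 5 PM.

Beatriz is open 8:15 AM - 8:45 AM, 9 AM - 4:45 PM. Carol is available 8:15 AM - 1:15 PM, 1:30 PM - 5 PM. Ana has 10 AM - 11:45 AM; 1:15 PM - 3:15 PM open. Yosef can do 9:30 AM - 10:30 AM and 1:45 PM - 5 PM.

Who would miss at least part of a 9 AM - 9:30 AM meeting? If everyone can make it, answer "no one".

Ana, Yosef

Beatriz: free for 09:00-09:30. Carol: free for 09:00-09:30. Ana: not fully free for 09:00-09:30. Yosef: not fully free for 09:00-09:30.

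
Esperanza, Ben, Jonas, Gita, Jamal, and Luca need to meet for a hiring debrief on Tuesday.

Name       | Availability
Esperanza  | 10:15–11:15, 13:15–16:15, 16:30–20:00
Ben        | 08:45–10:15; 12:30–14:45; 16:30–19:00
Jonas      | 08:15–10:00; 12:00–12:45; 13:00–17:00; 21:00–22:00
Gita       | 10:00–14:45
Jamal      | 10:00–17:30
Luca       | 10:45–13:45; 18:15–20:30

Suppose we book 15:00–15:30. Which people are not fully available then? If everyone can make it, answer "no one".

Esperanza: free for 15:00-15:30. Ben: not fully free for 15:00-15:30. Jonas: free for 15:00-15:30. Gita: not fully free for 15:00-15:30. Jamal: free for 15:00-15:30. Luca: not fully free for 15:00-15:30.

Ben, Gita, Luca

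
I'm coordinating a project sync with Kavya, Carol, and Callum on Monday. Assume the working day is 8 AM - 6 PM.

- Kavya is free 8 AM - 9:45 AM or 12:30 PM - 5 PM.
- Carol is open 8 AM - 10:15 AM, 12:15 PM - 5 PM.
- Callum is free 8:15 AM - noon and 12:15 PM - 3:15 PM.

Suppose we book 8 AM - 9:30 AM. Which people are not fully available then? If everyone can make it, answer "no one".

Kavya: free for 08:00-09:30. Carol: free for 08:00-09:30. Callum: not fully free for 08:00-09:30.

Callum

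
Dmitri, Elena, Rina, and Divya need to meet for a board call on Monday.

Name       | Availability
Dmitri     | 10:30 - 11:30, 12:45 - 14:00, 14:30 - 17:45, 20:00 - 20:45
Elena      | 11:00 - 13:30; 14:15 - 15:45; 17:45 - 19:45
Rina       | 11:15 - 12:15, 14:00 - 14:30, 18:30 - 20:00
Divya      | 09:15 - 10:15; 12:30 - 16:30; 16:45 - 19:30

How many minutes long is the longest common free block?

0

Dmitri ∩ Elena: 11:00-11:30, 12:45-13:30, 14:30-15:45.
Dmitri ∩ Elena ∩ Rina: 11:15-11:30.
Dmitri ∩ Elena ∩ Rina ∩ Divya: ∅.
There is no time when everyone is free.
No common window exists, so the longest block is 0 minutes.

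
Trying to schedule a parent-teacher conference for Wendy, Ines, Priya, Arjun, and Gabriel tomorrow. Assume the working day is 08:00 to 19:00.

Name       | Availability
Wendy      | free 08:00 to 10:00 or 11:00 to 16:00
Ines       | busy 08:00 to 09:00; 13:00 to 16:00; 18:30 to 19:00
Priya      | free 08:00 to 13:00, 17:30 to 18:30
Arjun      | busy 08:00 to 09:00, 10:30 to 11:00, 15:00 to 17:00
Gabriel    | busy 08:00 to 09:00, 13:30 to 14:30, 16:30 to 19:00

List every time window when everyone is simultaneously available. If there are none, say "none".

09:00-10:00, 11:00-13:00

Wendy free: 08:00-10:00, 11:00-16:00.
Ines free: 09:00-13:00, 16:00-18:30 (invert busy blocks within the working day).
Priya free: 08:00-13:00, 17:30-18:30.
Arjun free: 09:00-10:30, 11:00-15:00, 17:00-19:00 (invert busy blocks within the working day).
Gabriel free: 09:00-13:30, 14:30-16:30 (invert busy blocks within the working day).
Wendy ∩ Ines: 09:00-10:00, 11:00-13:00.
Wendy ∩ Ines ∩ Priya: 09:00-10:00, 11:00-13:00.
Wendy ∩ Ines ∩ Priya ∩ Arjun: 09:00-10:00, 11:00-13:00.
Wendy ∩ Ines ∩ Priya ∩ Arjun ∩ Gabriel: 09:00-10:00, 11:00-13:00.
So the common availability across everyone is 09:00-10:00, 11:00-13:00.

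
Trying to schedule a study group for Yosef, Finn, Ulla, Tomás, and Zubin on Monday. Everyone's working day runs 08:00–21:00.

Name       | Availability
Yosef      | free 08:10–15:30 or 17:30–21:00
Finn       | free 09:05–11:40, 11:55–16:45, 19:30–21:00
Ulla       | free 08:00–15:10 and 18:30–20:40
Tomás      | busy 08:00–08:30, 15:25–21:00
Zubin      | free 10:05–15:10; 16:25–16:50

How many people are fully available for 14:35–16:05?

1

Yosef free: 08:10-15:30, 17:30-21:00.
Finn free: 09:05-11:40, 11:55-16:45, 19:30-21:00.
Ulla free: 08:00-15:10, 18:30-20:40.
Tomás free: 08:30-15:25 (invert busy blocks within the working day).
Zubin free: 10:05-15:10, 16:25-16:50.
Finn can make the full 14:35-16:05 slot — that's 1.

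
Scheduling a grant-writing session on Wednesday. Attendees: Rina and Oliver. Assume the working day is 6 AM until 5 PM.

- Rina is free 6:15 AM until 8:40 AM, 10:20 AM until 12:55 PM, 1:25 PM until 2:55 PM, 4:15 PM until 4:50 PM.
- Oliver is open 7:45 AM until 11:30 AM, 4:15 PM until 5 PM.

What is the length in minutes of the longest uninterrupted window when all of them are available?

70

Rina ∩ Oliver: 07:45-08:40, 10:20-11:30, 16:15-16:50.
Those are the intersection windows.
The longest is 10:20-11:30 at 70 minutes.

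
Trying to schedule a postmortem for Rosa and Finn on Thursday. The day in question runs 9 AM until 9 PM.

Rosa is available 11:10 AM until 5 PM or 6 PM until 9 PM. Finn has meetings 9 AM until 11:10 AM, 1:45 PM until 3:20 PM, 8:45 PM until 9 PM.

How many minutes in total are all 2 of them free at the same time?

Rosa free: 11:10-17:00, 18:00-21:00.
Finn free: 11:10-13:45, 15:20-20:45 (invert busy blocks within the working day).
Rosa ∩ Finn: 11:10-13:45, 15:20-17:00, 18:00-20:45.
Those are the intersection windows.
Summing the common windows: 155 + 100 + 165 = 420 minutes.

420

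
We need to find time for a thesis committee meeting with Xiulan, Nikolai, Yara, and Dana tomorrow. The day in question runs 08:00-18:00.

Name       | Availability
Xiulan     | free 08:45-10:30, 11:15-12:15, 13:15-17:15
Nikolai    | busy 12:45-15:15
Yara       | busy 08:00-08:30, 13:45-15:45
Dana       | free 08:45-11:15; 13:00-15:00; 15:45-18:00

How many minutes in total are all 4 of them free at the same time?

195

Xiulan free: 08:45-10:30, 11:15-12:15, 13:15-17:15.
Nikolai free: 08:00-12:45, 15:15-18:00 (invert busy blocks within the working day).
Yara free: 08:30-13:45, 15:45-18:00 (invert busy blocks within the working day).
Dana free: 08:45-11:15, 13:00-15:00, 15:45-18:00.
Xiulan ∩ Nikolai: 08:45-10:30, 11:15-12:15, 15:15-17:15.
Xiulan ∩ Nikolai ∩ Yara: 08:45-10:30, 11:15-12:15, 15:45-17:15.
Xiulan ∩ Nikolai ∩ Yara ∩ Dana: 08:45-10:30, 15:45-17:15.
Summing the common windows: 105 + 90 = 195 minutes.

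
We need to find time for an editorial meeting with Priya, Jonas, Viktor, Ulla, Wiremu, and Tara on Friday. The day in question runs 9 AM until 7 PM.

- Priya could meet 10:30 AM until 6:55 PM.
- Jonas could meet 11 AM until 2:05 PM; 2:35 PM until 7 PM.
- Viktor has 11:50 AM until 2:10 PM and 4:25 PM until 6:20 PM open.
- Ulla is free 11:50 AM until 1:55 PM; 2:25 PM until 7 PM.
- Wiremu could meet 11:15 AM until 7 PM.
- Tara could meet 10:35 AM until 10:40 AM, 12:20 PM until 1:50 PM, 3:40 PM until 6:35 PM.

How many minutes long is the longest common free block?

115

Priya ∩ Jonas: 11:00-14:05, 14:35-18:55.
Priya ∩ Jonas ∩ Viktor: 11:50-14:05, 16:25-18:20.
Priya ∩ Jonas ∩ Viktor ∩ Ulla: 11:50-13:55, 16:25-18:20.
Priya ∩ Jonas ∩ Viktor ∩ Ulla ∩ Wiremu: 11:50-13:55, 16:25-18:20.
Priya ∩ Jonas ∩ Viktor ∩ Ulla ∩ Wiremu ∩ Tara: 12:20-13:50, 16:25-18:20.
Those are the intersection windows.
The longest is 16:25-18:20 at 115 minutes.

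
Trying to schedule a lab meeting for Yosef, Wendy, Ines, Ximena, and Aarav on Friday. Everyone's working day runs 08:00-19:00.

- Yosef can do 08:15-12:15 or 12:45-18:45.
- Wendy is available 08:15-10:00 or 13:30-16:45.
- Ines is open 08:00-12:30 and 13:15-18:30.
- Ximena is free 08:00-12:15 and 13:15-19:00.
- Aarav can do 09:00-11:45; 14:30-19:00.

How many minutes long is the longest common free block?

Yosef ∩ Wendy: 08:15-10:00, 13:30-16:45.
Yosef ∩ Wendy ∩ Ines: 08:15-10:00, 13:30-16:45.
Yosef ∩ Wendy ∩ Ines ∩ Ximena: 08:15-10:00, 13:30-16:45.
Yosef ∩ Wendy ∩ Ines ∩ Ximena ∩ Aarav: 09:00-10:00, 14:30-16:45.
The longest is 14:30-16:45 at 135 minutes.

135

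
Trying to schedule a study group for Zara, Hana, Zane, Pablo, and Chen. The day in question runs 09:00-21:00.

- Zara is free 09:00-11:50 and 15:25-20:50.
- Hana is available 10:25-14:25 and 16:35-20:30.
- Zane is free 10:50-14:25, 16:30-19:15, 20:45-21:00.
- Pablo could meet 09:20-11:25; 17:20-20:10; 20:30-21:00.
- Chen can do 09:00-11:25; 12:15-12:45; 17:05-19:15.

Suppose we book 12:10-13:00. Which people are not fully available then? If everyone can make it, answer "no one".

Chen, Pablo, Zara

Zara: not fully free for 12:10-13:00. Hana: free for 12:10-13:00. Zane: free for 12:10-13:00. Pablo: not fully free for 12:10-13:00. Chen: not fully free for 12:10-13:00.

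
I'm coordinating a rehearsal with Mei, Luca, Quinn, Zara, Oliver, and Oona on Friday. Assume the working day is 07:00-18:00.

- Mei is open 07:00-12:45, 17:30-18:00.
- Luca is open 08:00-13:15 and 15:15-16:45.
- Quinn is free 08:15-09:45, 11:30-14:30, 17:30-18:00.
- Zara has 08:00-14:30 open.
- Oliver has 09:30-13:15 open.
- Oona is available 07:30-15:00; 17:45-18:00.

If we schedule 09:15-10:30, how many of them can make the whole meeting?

4

Mei, Luca, Zara, and Oona can make the full 09:15-10:30 slot — that's 4.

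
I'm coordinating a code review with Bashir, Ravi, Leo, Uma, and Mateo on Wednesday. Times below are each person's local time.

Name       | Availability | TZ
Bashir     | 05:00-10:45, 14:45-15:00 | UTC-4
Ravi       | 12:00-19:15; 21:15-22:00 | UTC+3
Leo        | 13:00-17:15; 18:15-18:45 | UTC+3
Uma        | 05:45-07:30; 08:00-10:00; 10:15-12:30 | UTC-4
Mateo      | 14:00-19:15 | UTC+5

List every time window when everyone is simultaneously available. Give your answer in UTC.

Bashir in UTC: 09:00-14:45, 18:45-19:00 (add 4h to convert from UTC-4).
Ravi in UTC: 09:00-16:15, 18:15-19:00 (subtract 3h to convert from UTC+3).
Leo in UTC: 10:00-14:15, 15:15-15:45 (subtract 3h to convert from UTC+3).
Uma in UTC: 09:45-11:30, 12:00-14:00, 14:15-16:30 (add 4h to convert from UTC-4).
Mateo in UTC: 09:00-14:15 (subtract 5h to convert from UTC+5).
Bashir ∩ Ravi: 09:00-14:45, 18:45-19:00.
Bashir ∩ Ravi ∩ Leo: 10:00-14:15.
Bashir ∩ Ravi ∩ Leo ∩ Uma: 10:00-11:30, 12:00-14:00.
Bashir ∩ Ravi ∩ Leo ∩ Uma ∩ Mateo: 10:00-11:30, 12:00-14:00.
Those are the intersection windows.

10:00-11:30, 12:00-14:00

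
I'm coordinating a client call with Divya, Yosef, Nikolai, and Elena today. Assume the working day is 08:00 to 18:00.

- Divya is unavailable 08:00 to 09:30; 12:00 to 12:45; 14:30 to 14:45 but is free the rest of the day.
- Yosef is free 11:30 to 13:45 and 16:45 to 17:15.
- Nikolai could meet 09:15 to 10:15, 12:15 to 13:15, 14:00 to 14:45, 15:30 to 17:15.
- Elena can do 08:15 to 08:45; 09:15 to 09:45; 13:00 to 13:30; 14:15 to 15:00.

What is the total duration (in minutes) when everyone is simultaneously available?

15

Divya free: 09:30-12:00, 12:45-14:30, 14:45-18:00 (invert busy blocks within the working day).
Yosef free: 11:30-13:45, 16:45-17:15.
Nikolai free: 09:15-10:15, 12:15-13:15, 14:00-14:45, 15:30-17:15.
Elena free: 08:15-08:45, 09:15-09:45, 13:00-13:30, 14:15-15:00.
Divya ∩ Yosef: 11:30-12:00, 12:45-13:45, 16:45-17:15.
Divya ∩ Yosef ∩ Nikolai: 12:45-13:15, 16:45-17:15.
Divya ∩ Yosef ∩ Nikolai ∩ Elena: 13:00-13:15.
Those are the intersection windows.
That's a single block of 15 minutes.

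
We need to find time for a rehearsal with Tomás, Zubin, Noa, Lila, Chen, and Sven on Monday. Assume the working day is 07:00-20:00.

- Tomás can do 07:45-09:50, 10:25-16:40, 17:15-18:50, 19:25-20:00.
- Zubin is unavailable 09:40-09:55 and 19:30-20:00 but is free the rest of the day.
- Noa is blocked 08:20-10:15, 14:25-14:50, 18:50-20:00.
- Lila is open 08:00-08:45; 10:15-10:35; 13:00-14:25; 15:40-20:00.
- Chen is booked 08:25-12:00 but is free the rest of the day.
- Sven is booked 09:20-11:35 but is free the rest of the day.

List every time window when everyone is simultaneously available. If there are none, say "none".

Tomás free: 07:45-09:50, 10:25-16:40, 17:15-18:50, 19:25-20:00.
Zubin free: 07:00-09:40, 09:55-19:30 (invert busy blocks within the working day).
Noa free: 07:00-08:20, 10:15-14:25, 14:50-18:50 (invert busy blocks within the working day).
Lila free: 08:00-08:45, 10:15-10:35, 13:00-14:25, 15:40-20:00.
Chen free: 07:00-08:25, 12:00-20:00 (invert busy blocks within the working day).
Sven free: 07:00-09:20, 11:35-20:00 (invert busy blocks within the working day).
Tomás ∩ Zubin: 07:45-09:40, 10:25-16:40, 17:15-18:50, 19:25-19:30.
Tomás ∩ Zubin ∩ Noa: 07:45-08:20, 10:25-14:25, 14:50-16:40, 17:15-18:50.
Tomás ∩ Zubin ∩ Noa ∩ Lila: 08:00-08:20, 10:25-10:35, 13:00-14:25, 15:40-16:40, 17:15-18:50.
Tomás ∩ Zubin ∩ Noa ∩ Lila ∩ Chen: 08:00-08:20, 13:00-14:25, 15:40-16:40, 17:15-18:50.
Tomás ∩ Zubin ∩ Noa ∩ Lila ∩ Chen ∩ Sven: 08:00-08:20, 13:00-14:25, 15:40-16:40, 17:15-18:50.
So the common availability across everyone is 08:00-08:20, 13:00-14:25, 15:40-16:40, 17:15-18:50.

08:00-08:20, 13:00-14:25, 15:40-16:40, 17:15-18:50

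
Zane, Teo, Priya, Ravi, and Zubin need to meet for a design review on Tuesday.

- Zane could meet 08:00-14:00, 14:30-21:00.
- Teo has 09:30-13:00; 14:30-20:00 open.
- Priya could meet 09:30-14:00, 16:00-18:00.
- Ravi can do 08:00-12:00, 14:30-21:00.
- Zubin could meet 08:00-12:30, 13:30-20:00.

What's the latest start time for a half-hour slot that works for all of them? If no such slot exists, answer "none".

Zane ∩ Teo: 09:30-13:00, 14:30-20:00.
Zane ∩ Teo ∩ Priya: 09:30-13:00, 16:00-18:00.
Zane ∩ Teo ∩ Priya ∩ Ravi: 09:30-12:00, 16:00-18:00.
Zane ∩ Teo ∩ Priya ∩ Ravi ∩ Zubin: 09:30-12:00, 16:00-18:00.
The last common window of at least 30 minutes is 16:00-18:00; a 30-minute meeting can start as late as 17:30 and still end by 18:00.

17:30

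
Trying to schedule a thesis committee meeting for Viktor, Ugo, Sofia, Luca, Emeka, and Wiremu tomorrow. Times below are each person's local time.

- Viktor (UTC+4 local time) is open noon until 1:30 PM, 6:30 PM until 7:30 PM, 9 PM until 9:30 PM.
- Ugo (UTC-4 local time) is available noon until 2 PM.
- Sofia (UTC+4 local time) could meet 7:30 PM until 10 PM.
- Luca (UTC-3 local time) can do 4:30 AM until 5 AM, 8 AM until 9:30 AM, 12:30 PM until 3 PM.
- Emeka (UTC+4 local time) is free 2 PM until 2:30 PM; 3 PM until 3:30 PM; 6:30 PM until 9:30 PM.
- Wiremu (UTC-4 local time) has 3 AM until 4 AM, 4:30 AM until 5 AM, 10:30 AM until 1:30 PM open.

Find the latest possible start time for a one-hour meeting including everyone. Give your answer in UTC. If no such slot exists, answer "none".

none

Viktor in UTC: 08:00-09:30, 14:30-15:30, 17:00-17:30 (subtract 4h to convert from UTC+4).
Ugo in UTC: 16:00-18:00 (add 4h to convert from UTC-4).
Sofia in UTC: 15:30-18:00 (subtract 4h to convert from UTC+4).
Luca in UTC: 07:30-08:00, 11:00-12:30, 15:30-18:00 (add 3h to convert from UTC-3).
Emeka in UTC: 10:00-10:30, 11:00-11:30, 14:30-17:30 (subtract 4h to convert from UTC+4).
Wiremu in UTC: 07:00-08:00, 08:30-09:00, 14:30-17:30 (add 4h to convert from UTC-4).
Viktor ∩ Ugo: 17:00-17:30.
Viktor ∩ Ugo ∩ Sofia: 17:00-17:30.
Viktor ∩ Ugo ∩ Sofia ∩ Luca: 17:00-17:30.
Viktor ∩ Ugo ∩ Sofia ∩ Luca ∩ Emeka: 17:00-17:30.
Viktor ∩ Ugo ∩ Sofia ∩ Luca ∩ Emeka ∩ Wiremu: 17:00-17:30.
No common window is at least 60 minutes long.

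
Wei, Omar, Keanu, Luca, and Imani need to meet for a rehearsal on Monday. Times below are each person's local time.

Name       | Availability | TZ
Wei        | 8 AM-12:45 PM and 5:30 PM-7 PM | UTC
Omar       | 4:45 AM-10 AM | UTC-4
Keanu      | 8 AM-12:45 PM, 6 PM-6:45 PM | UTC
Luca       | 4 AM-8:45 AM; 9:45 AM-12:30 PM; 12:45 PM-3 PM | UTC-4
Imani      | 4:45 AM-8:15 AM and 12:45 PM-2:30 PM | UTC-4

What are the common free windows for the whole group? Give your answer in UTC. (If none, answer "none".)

Wei in UTC: 08:00-12:45, 17:30-19:00.
Omar in UTC: 08:45-14:00 (add 4h to convert from UTC-4).
Keanu in UTC: 08:00-12:45, 18:00-18:45.
Luca in UTC: 08:00-12:45, 13:45-16:30, 16:45-19:00 (add 4h to convert from UTC-4).
Imani in UTC: 08:45-12:15, 16:45-18:30 (add 4h to convert from UTC-4).
Wei ∩ Omar: 08:45-12:45.
Wei ∩ Omar ∩ Keanu: 08:45-12:45.
Wei ∩ Omar ∩ Keanu ∩ Luca: 08:45-12:45.
Wei ∩ Omar ∩ Keanu ∩ Luca ∩ Imani: 08:45-12:15.

08:45-12:15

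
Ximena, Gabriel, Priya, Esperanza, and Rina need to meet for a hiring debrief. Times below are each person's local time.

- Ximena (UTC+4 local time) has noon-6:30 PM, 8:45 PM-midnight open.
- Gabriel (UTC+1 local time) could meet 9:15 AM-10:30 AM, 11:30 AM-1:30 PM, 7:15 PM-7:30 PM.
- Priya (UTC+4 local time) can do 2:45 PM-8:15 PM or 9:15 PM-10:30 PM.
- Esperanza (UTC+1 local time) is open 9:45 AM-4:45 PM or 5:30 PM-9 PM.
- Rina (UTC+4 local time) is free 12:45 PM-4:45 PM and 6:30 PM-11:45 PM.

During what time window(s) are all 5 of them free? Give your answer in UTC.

Ximena in UTC: 08:00-14:30, 16:45-20:00 (subtract 4h to convert from UTC+4).
Gabriel in UTC: 08:15-09:30, 10:30-12:30, 18:15-18:30 (subtract 1h to convert from UTC+1).
Priya in UTC: 10:45-16:15, 17:15-18:30 (subtract 4h to convert from UTC+4).
Esperanza in UTC: 08:45-15:45, 16:30-20:00 (subtract 1h to convert from UTC+1).
Rina in UTC: 08:45-12:45, 14:30-19:45 (subtract 4h to convert from UTC+4).
Ximena ∩ Gabriel: 08:15-09:30, 10:30-12:30, 18:15-18:30.
Ximena ∩ Gabriel ∩ Priya: 10:45-12:30, 18:15-18:30.
Ximena ∩ Gabriel ∩ Priya ∩ Esperanza: 10:45-12:30, 18:15-18:30.
Ximena ∩ Gabriel ∩ Priya ∩ Esperanza ∩ Rina: 10:45-12:30, 18:15-18:30.
So the common availability across everyone is 10:45-12:30, 18:15-18:30.

10:45-12:30, 18:15-18:30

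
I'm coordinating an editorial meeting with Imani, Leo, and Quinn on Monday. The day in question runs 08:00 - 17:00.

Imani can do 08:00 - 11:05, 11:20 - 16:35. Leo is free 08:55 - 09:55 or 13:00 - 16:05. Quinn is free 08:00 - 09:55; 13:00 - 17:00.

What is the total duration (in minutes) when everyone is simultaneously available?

Imani ∩ Leo: 08:55-09:55, 13:00-16:05.
Imani ∩ Leo ∩ Quinn: 08:55-09:55, 13:00-16:05.
Summing the common windows: 60 + 185 = 245 minutes.

245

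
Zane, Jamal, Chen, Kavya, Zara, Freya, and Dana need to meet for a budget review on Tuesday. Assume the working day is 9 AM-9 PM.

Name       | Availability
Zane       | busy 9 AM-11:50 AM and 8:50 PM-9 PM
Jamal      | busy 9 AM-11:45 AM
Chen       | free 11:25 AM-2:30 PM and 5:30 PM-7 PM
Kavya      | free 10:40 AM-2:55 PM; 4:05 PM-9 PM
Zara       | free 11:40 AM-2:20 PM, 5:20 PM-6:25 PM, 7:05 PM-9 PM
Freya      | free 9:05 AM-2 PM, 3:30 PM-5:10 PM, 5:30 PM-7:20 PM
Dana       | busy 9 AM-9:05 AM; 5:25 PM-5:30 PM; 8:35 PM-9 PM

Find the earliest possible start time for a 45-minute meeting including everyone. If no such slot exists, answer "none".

Zane free: 11:50-20:50 (invert busy blocks within the working day).
Jamal free: 11:45-21:00 (invert busy blocks within the working day).
Chen free: 11:25-14:30, 17:30-19:00.
Kavya free: 10:40-14:55, 16:05-21:00.
Zara free: 11:40-14:20, 17:20-18:25, 19:05-21:00.
Freya free: 09:05-14:00, 15:30-17:10, 17:30-19:20.
Dana free: 09:05-17:25, 17:30-20:35 (invert busy blocks within the working day).
Zane ∩ Jamal: 11:50-20:50.
Zane ∩ Jamal ∩ Chen: 11:50-14:30, 17:30-19:00.
Zane ∩ Jamal ∩ Chen ∩ Kavya: 11:50-14:30, 17:30-19:00.
Zane ∩ Jamal ∩ Chen ∩ Kavya ∩ Zara: 11:50-14:20, 17:30-18:25.
Zane ∩ Jamal ∩ Chen ∩ Kavya ∩ Zara ∩ Freya: 11:50-14:00, 17:30-18:25.
Zane ∩ Jamal ∩ Chen ∩ Kavya ∩ Zara ∩ Freya ∩ Dana: 11:50-14:00, 17:30-18:25.
The first common window of at least 45 minutes is 11:50-14:00, so the earliest start is 11:50.

11:50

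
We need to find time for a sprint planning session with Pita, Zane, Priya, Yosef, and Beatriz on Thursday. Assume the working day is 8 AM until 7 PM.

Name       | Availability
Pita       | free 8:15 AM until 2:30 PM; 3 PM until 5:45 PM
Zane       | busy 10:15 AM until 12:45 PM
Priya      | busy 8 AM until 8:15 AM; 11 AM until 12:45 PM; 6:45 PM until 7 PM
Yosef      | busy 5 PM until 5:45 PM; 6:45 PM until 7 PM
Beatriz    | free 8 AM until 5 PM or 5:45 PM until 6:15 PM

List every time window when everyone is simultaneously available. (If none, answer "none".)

08:15-10:15, 12:45-14:30, 15:00-17:00

Pita free: 08:15-14:30, 15:00-17:45.
Zane free: 08:00-10:15, 12:45-19:00 (invert busy blocks within the working day).
Priya free: 08:15-11:00, 12:45-18:45 (invert busy blocks within the working day).
Yosef free: 08:00-17:00, 17:45-18:45 (invert busy blocks within the working day).
Beatriz free: 08:00-17:00, 17:45-18:15.
Pita ∩ Zane: 08:15-10:15, 12:45-14:30, 15:00-17:45.
Pita ∩ Zane ∩ Priya: 08:15-10:15, 12:45-14:30, 15:00-17:45.
Pita ∩ Zane ∩ Priya ∩ Yosef: 08:15-10:15, 12:45-14:30, 15:00-17:00.
Pita ∩ Zane ∩ Priya ∩ Yosef ∩ Beatriz: 08:15-10:15, 12:45-14:30, 15:00-17:00.
Those are the intersection windows.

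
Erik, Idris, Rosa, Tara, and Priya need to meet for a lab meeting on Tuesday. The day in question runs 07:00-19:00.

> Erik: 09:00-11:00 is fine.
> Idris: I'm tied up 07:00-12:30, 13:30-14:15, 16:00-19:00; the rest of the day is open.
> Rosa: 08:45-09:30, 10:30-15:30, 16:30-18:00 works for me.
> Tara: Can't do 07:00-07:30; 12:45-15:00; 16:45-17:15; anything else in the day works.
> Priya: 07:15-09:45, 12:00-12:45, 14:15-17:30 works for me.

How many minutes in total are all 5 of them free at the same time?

0

Erik free: 09:00-11:00.
Idris free: 12:30-13:30, 14:15-16:00 (invert busy blocks within the working day).
Rosa free: 08:45-09:30, 10:30-15:30, 16:30-18:00.
Tara free: 07:30-12:45, 15:00-16:45, 17:15-19:00 (invert busy blocks within the working day).
Priya free: 07:15-09:45, 12:00-12:45, 14:15-17:30.
Erik ∩ Idris: ∅.
Erik ∩ Idris ∩ Rosa: ∅.
Erik ∩ Idris ∩ Rosa ∩ Tara: ∅.
Erik ∩ Idris ∩ Rosa ∩ Tara ∩ Priya: ∅.
There is no time when everyone is free.
There is no common window, so the total is 0 minutes.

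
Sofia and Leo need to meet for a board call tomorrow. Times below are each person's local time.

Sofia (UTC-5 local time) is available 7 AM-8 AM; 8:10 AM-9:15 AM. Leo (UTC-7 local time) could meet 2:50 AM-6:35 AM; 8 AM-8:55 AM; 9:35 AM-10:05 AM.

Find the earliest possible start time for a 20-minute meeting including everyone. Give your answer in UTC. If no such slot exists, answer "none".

Sofia in UTC: 12:00-13:00, 13:10-14:15 (add 5h to convert from UTC-5).
Leo in UTC: 09:50-13:35, 15:00-15:55, 16:35-17:05 (add 7h to convert from UTC-7).
Sofia ∩ Leo: 12:00-13:00, 13:10-13:35.
The first common window of at least 20 minutes is 12:00-13:00, so the earliest start is 12:00.

12:00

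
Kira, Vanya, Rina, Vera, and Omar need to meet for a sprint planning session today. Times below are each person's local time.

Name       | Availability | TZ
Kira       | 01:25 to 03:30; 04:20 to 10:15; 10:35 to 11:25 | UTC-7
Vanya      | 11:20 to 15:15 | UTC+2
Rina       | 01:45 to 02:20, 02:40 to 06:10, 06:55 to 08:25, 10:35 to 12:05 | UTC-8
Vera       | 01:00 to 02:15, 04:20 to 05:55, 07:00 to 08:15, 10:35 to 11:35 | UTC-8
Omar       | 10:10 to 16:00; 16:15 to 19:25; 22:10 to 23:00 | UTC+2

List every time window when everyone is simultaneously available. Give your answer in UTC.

Kira in UTC: 08:25-10:30, 11:20-17:15, 17:35-18:25 (add 7h to convert from UTC-7).
Vanya in UTC: 09:20-13:15 (subtract 2h to convert from UTC+2).
Rina in UTC: 09:45-10:20, 10:40-14:10, 14:55-16:25, 18:35-20:05 (add 8h to convert from UTC-8).
Vera in UTC: 09:00-10:15, 12:20-13:55, 15:00-16:15, 18:35-19:35 (add 8h to convert from UTC-8).
Omar in UTC: 08:10-14:00, 14:15-17:25, 20:10-21:00 (subtract 2h to convert from UTC+2).
Kira ∩ Vanya: 09:20-10:30, 11:20-13:15.
Kira ∩ Vanya ∩ Rina: 09:45-10:20, 11:20-13:15.
Kira ∩ Vanya ∩ Rina ∩ Vera: 09:45-10:15, 12:20-13:15.
Kira ∩ Vanya ∩ Rina ∩ Vera ∩ Omar: 09:45-10:15, 12:20-13:15.
So the common availability across everyone is 09:45-10:15, 12:20-13:15.

09:45-10:15, 12:20-13:15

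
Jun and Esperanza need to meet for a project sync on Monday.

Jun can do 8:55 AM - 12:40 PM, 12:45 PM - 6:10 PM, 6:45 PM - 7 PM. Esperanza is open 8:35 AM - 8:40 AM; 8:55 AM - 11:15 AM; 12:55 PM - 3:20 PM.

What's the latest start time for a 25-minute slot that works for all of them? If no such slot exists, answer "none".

Jun ∩ Esperanza: 08:55-11:15, 12:55-15:20.
Those are the intersection windows.
The last common window of at least 25 minutes is 12:55-15:20; a 25-minute meeting can start as late as 14:55 and still end by 15:20.

14:55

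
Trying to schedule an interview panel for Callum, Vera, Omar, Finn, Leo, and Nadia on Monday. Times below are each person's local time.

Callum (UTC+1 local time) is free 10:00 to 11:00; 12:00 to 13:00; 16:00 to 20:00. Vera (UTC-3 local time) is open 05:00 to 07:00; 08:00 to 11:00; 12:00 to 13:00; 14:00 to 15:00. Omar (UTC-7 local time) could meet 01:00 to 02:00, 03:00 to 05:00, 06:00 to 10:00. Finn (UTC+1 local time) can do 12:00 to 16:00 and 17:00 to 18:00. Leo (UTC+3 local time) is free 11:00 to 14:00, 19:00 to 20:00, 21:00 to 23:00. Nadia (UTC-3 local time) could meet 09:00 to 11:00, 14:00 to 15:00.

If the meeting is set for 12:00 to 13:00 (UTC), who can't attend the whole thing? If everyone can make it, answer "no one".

Callum in UTC: 09:00-10:00, 11:00-12:00, 15:00-19:00 (subtract 1h to convert from UTC+1).
Vera in UTC: 08:00-10:00, 11:00-14:00, 15:00-16:00, 17:00-18:00 (add 3h to convert from UTC-3).
Omar in UTC: 08:00-09:00, 10:00-12:00, 13:00-17:00 (add 7h to convert from UTC-7).
Finn in UTC: 11:00-15:00, 16:00-17:00 (subtract 1h to convert from UTC+1).
Leo in UTC: 08:00-11:00, 16:00-17:00, 18:00-20:00 (subtract 3h to convert from UTC+3).
Nadia in UTC: 12:00-14:00, 17:00-18:00 (add 3h to convert from UTC-3).
Callum: not fully free for 12:00-13:00. Vera: free for 12:00-13:00. Omar: not fully free for 12:00-13:00. Finn: free for 12:00-13:00. Leo: not fully free for 12:00-13:00. Nadia: free for 12:00-13:00.

Callum, Leo, Omar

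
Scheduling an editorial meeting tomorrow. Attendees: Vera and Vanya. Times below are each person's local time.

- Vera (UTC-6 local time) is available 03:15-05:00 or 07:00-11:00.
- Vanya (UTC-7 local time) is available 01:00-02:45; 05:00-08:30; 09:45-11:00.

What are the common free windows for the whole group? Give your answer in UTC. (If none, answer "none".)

Vera in UTC: 09:15-11:00, 13:00-17:00 (add 6h to convert from UTC-6).
Vanya in UTC: 08:00-09:45, 12:00-15:30, 16:45-18:00 (add 7h to convert from UTC-7).
Vera ∩ Vanya: 09:15-09:45, 13:00-15:30, 16:45-17:00.

09:15-09:45, 13:00-15:30, 16:45-17:00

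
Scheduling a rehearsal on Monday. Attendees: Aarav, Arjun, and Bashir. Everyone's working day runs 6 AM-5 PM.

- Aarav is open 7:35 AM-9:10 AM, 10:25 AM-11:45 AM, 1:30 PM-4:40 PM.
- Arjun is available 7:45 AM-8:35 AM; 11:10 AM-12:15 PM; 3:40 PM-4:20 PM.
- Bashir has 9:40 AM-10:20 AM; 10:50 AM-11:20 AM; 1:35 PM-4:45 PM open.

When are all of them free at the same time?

Aarav ∩ Arjun: 07:45-08:35, 11:10-11:45, 15:40-16:20.
Aarav ∩ Arjun ∩ Bashir: 11:10-11:20, 15:40-16:20.

11:10-11:20, 15:40-16:20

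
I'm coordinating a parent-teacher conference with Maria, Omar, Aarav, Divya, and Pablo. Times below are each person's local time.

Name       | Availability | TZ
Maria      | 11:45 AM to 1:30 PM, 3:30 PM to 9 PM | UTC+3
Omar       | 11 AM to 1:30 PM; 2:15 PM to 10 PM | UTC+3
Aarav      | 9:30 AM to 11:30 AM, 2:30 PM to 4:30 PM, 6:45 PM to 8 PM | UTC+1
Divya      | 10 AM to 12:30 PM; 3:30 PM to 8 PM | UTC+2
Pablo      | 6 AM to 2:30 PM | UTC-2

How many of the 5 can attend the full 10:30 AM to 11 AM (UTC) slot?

Maria in UTC: 08:45-10:30, 12:30-18:00 (subtract 3h to convert from UTC+3).
Omar in UTC: 08:00-10:30, 11:15-19:00 (subtract 3h to convert from UTC+3).
Aarav in UTC: 08:30-10:30, 13:30-15:30, 17:45-19:00 (subtract 1h to convert from UTC+1).
Divya in UTC: 08:00-10:30, 13:30-18:00 (subtract 2h to convert from UTC+2).
Pablo in UTC: 08:00-16:30 (add 2h to convert from UTC-2).
Pablo can make the full 10:30-11:00 slot — that's 1.

1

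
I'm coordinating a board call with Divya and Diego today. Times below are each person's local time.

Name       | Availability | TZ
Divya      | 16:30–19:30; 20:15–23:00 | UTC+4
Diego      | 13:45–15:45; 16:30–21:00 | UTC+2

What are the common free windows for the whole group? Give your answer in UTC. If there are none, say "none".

Divya in UTC: 12:30-15:30, 16:15-19:00 (subtract 4h to convert from UTC+4).
Diego in UTC: 11:45-13:45, 14:30-19:00 (subtract 2h to convert from UTC+2).
Divya ∩ Diego: 12:30-13:45, 14:30-15:30, 16:15-19:00.

12:30-13:45, 14:30-15:30, 16:15-19:00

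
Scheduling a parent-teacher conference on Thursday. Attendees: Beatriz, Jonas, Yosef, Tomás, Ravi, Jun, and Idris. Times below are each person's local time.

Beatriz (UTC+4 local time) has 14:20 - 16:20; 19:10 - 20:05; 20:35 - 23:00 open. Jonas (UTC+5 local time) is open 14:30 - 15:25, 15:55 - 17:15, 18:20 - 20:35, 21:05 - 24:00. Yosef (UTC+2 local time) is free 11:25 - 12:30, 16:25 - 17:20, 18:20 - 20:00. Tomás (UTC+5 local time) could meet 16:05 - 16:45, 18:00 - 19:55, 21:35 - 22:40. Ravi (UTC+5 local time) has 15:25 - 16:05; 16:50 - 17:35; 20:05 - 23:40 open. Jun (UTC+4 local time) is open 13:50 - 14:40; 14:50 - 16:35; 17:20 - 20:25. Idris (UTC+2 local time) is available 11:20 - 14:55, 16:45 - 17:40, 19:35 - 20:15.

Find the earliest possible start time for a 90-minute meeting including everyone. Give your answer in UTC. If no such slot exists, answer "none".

none

Beatriz in UTC: 10:20-12:20, 15:10-16:05, 16:35-19:00 (subtract 4h to convert from UTC+4).
Jonas in UTC: 09:30-10:25, 10:55-12:15, 13:20-15:35, 16:05-19:00 (subtract 5h to convert from UTC+5).
Yosef in UTC: 09:25-10:30, 14:25-15:20, 16:20-18:00 (subtract 2h to convert from UTC+2).
Tomás in UTC: 11:05-11:45, 13:00-14:55, 16:35-17:40 (subtract 5h to convert from UTC+5).
Ravi in UTC: 10:25-11:05, 11:50-12:35, 15:05-18:40 (subtract 5h to convert from UTC+5).
Jun in UTC: 09:50-10:40, 10:50-12:35, 13:20-16:25 (subtract 4h to convert from UTC+4).
Idris in UTC: 09:20-12:55, 14:45-15:40, 17:35-18:15 (subtract 2h to convert from UTC+2).
Beatriz ∩ Jonas: 10:20-10:25, 10:55-12:15, 15:10-15:35, 16:35-19:00.
Beatriz ∩ Jonas ∩ Yosef: 10:20-10:25, 15:10-15:20, 16:35-18:00.
Beatriz ∩ Jonas ∩ Yosef ∩ Tomás: 16:35-17:40.
Beatriz ∩ Jonas ∩ Yosef ∩ Tomás ∩ Ravi: 16:35-17:40.
Beatriz ∩ Jonas ∩ Yosef ∩ Tomás ∩ Ravi ∩ Jun: ∅.
Beatriz ∩ Jonas ∩ Yosef ∩ Tomás ∩ Ravi ∩ Jun ∩ Idris: ∅.
There is no time when everyone is free.
No common window is at least 90 minutes long.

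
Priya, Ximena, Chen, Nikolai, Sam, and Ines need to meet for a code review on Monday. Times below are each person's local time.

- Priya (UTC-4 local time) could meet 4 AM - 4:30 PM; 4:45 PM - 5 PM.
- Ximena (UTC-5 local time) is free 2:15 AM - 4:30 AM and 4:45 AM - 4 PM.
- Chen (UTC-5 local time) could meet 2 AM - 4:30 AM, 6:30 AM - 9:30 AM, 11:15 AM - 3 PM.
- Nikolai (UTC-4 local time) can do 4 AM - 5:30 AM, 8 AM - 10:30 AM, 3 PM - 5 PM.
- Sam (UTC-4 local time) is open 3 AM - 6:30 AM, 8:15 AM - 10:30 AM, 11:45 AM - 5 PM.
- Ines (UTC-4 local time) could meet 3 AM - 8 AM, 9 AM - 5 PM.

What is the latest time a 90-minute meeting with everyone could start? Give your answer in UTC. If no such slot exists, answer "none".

13:00

Priya in UTC: 08:00-20:30, 20:45-21:00 (add 4h to convert from UTC-4).
Ximena in UTC: 07:15-09:30, 09:45-21:00 (add 5h to convert from UTC-5).
Chen in UTC: 07:00-09:30, 11:30-14:30, 16:15-20:00 (add 5h to convert from UTC-5).
Nikolai in UTC: 08:00-09:30, 12:00-14:30, 19:00-21:00 (add 4h to convert from UTC-4).
Sam in UTC: 07:00-10:30, 12:15-14:30, 15:45-21:00 (add 4h to convert from UTC-4).
Ines in UTC: 07:00-12:00, 13:00-21:00 (add 4h to convert from UTC-4).
Priya ∩ Ximena: 08:00-09:30, 09:45-20:30, 20:45-21:00.
Priya ∩ Ximena ∩ Chen: 08:00-09:30, 11:30-14:30, 16:15-20:00.
Priya ∩ Ximena ∩ Chen ∩ Nikolai: 08:00-09:30, 12:00-14:30, 19:00-20:00.
Priya ∩ Ximena ∩ Chen ∩ Nikolai ∩ Sam: 08:00-09:30, 12:15-14:30, 19:00-20:00.
Priya ∩ Ximena ∩ Chen ∩ Nikolai ∩ Sam ∩ Ines: 08:00-09:30, 13:00-14:30, 19:00-20:00.
The last common window of at least 90 minutes is 13:00-14:30; a 90-minute meeting can start as late as 13:00 and still end by 14:30.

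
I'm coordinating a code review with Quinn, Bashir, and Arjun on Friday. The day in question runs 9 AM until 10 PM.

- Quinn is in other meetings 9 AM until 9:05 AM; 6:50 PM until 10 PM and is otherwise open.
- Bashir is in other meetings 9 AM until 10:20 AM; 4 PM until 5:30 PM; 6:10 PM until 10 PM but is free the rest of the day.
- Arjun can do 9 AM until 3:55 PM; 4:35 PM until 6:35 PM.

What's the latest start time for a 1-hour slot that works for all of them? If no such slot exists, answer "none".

14:55

Quinn free: 09:05-18:50 (invert busy blocks within the working day).
Bashir free: 10:20-16:00, 17:30-18:10 (invert busy blocks within the working day).
Arjun free: 09:00-15:55, 16:35-18:35.
Quinn ∩ Bashir: 10:20-16:00, 17:30-18:10.
Quinn ∩ Bashir ∩ Arjun: 10:20-15:55, 17:30-18:10.
So the common availability across everyone is 10:20-15:55, 17:30-18:10.
The last common window of at least 60 minutes is 10:20-15:55; a 60-minute meeting can start as late as 14:55 and still end by 15:55.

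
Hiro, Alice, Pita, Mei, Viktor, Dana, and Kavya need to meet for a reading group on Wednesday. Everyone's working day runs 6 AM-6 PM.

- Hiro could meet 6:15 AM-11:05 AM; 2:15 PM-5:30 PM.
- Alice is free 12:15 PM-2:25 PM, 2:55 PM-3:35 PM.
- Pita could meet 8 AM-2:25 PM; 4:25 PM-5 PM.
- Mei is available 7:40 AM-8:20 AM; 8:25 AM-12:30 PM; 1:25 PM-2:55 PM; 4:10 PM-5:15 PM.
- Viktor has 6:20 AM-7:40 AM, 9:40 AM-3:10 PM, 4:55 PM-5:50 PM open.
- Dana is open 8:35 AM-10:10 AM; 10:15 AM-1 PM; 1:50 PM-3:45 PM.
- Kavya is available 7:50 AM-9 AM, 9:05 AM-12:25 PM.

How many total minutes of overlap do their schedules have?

0

Hiro ∩ Alice: 14:15-14:25, 14:55-15:35.
Hiro ∩ Alice ∩ Pita: 14:15-14:25.
Hiro ∩ Alice ∩ Pita ∩ Mei: 14:15-14:25.
Hiro ∩ Alice ∩ Pita ∩ Mei ∩ Viktor: 14:15-14:25.
Hiro ∩ Alice ∩ Pita ∩ Mei ∩ Viktor ∩ Dana: 14:15-14:25.
Hiro ∩ Alice ∩ Pita ∩ Mei ∩ Viktor ∩ Dana ∩ Kavya: ∅.
There is no time when everyone is free.
There is no common window, so the total is 0 minutes.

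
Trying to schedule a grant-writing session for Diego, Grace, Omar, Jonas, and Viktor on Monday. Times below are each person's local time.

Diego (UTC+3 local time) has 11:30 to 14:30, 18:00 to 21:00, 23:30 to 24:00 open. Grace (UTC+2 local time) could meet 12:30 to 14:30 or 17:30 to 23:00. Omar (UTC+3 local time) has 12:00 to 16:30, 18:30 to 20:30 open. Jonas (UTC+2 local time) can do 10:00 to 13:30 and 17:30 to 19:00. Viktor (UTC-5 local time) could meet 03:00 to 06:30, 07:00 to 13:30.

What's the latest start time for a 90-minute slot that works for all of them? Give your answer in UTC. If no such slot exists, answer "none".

Diego in UTC: 08:30-11:30, 15:00-18:00, 20:30-21:00 (subtract 3h to convert from UTC+3).
Grace in UTC: 10:30-12:30, 15:30-21:00 (subtract 2h to convert from UTC+2).
Omar in UTC: 09:00-13:30, 15:30-17:30 (subtract 3h to convert from UTC+3).
Jonas in UTC: 08:00-11:30, 15:30-17:00 (subtract 2h to convert from UTC+2).
Viktor in UTC: 08:00-11:30, 12:00-18:30 (add 5h to convert from UTC-5).
Diego ∩ Grace: 10:30-11:30, 15:30-18:00, 20:30-21:00.
Diego ∩ Grace ∩ Omar: 10:30-11:30, 15:30-17:30.
Diego ∩ Grace ∩ Omar ∩ Jonas: 10:30-11:30, 15:30-17:00.
Diego ∩ Grace ∩ Omar ∩ Jonas ∩ Viktor: 10:30-11:30, 15:30-17:00.
Those are the intersection windows.
The last common window of at least 90 minutes is 15:30-17:00; a 90-minute meeting can start as late as 15:30 and still end by 17:00.

15:30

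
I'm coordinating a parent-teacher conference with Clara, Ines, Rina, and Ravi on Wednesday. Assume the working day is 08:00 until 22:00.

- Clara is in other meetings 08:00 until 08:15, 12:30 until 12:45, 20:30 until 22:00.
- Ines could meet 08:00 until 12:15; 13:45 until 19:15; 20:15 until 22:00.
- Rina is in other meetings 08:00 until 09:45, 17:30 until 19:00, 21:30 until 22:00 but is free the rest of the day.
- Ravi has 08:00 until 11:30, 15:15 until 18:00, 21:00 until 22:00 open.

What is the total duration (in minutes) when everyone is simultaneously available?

240

Clara free: 08:15-12:30, 12:45-20:30 (invert busy blocks within the working day).
Ines free: 08:00-12:15, 13:45-19:15, 20:15-22:00.
Rina free: 09:45-17:30, 19:00-21:30 (invert busy blocks within the working day).
Ravi free: 08:00-11:30, 15:15-18:00, 21:00-22:00.
Clara ∩ Ines: 08:15-12:15, 13:45-19:15, 20:15-20:30.
Clara ∩ Ines ∩ Rina: 09:45-12:15, 13:45-17:30, 19:00-19:15, 20:15-20:30.
Clara ∩ Ines ∩ Rina ∩ Ravi: 09:45-11:30, 15:15-17:30.
Summing the common windows: 105 + 135 = 240 minutes.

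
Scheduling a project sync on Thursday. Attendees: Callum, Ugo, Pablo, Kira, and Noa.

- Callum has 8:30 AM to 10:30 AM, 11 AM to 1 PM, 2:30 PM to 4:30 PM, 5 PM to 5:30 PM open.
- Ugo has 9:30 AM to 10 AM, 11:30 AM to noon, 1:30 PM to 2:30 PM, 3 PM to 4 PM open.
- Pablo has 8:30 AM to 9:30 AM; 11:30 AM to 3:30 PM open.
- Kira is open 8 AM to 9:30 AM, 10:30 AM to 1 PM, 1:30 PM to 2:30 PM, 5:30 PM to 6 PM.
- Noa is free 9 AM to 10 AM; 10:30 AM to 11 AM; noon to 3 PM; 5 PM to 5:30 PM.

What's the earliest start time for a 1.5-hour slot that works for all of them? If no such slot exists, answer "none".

Callum ∩ Ugo: 09:30-10:00, 11:30-12:00, 15:00-16:00.
Callum ∩ Ugo ∩ Pablo: 11:30-12:00, 15:00-15:30.
Callum ∩ Ugo ∩ Pablo ∩ Kira: 11:30-12:00.
Callum ∩ Ugo ∩ Pablo ∩ Kira ∩ Noa: ∅.
There is no time when everyone is free.
No common window is at least 90 minutes long.

none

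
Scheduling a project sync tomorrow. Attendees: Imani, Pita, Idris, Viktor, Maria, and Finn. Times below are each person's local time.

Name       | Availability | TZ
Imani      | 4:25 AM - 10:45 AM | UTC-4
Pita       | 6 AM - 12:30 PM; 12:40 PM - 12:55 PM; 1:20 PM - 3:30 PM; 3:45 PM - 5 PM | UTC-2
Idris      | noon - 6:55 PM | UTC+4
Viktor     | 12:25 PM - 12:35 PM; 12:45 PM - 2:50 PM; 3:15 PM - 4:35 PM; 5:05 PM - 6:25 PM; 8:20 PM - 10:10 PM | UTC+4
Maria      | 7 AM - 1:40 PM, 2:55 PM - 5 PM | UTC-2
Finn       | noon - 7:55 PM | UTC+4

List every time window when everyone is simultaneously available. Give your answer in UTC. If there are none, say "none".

Imani in UTC: 08:25-14:45 (add 4h to convert from UTC-4).
Pita in UTC: 08:00-14:30, 14:40-14:55, 15:20-17:30, 17:45-19:00 (add 2h to convert from UTC-2).
Idris in UTC: 08:00-14:55 (subtract 4h to convert from UTC+4).
Viktor in UTC: 08:25-08:35, 08:45-10:50, 11:15-12:35, 13:05-14:25, 16:20-18:10 (subtract 4h to convert from UTC+4).
Maria in UTC: 09:00-15:40, 16:55-19:00 (add 2h to convert from UTC-2).
Finn in UTC: 08:00-15:55 (subtract 4h to convert from UTC+4).
Imani ∩ Pita: 08:25-14:30, 14:40-14:45.
Imani ∩ Pita ∩ Idris: 08:25-14:30, 14:40-14:45.
Imani ∩ Pita ∩ Idris ∩ Viktor: 08:25-08:35, 08:45-10:50, 11:15-12:35, 13:05-14:25.
Imani ∩ Pita ∩ Idris ∩ Viktor ∩ Maria: 09:00-10:50, 11:15-12:35, 13:05-14:25.
Imani ∩ Pita ∩ Idris ∩ Viktor ∩ Maria ∩ Finn: 09:00-10:50, 11:15-12:35, 13:05-14:25.

09:00-10:50, 11:15-12:35, 13:05-14:25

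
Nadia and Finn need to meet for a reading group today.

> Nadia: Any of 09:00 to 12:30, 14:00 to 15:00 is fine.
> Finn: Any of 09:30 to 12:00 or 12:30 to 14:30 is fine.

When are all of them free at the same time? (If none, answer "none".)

Nadia ∩ Finn: 09:30-12:00, 14:00-14:30.

09:30-12:00, 14:00-14:30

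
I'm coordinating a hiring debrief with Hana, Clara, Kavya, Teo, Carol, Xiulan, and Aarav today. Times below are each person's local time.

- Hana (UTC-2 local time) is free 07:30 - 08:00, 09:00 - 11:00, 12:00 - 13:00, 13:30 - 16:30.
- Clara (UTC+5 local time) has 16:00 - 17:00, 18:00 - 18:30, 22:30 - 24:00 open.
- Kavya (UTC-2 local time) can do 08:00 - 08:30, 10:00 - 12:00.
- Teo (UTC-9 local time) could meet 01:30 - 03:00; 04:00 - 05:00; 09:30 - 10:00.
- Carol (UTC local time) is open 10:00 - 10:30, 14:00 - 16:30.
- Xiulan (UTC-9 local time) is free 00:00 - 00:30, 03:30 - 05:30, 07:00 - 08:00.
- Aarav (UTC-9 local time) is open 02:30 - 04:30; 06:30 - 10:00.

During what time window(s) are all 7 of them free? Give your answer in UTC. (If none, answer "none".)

Hana in UTC: 09:30-10:00, 11:00-13:00, 14:00-15:00, 15:30-18:30 (add 2h to convert from UTC-2).
Clara in UTC: 11:00-12:00, 13:00-13:30, 17:30-19:00 (subtract 5h to convert from UTC+5).
Kavya in UTC: 10:00-10:30, 12:00-14:00 (add 2h to convert from UTC-2).
Teo in UTC: 10:30-12:00, 13:00-14:00, 18:30-19:00 (add 9h to convert from UTC-9).
Carol in UTC: 10:00-10:30, 14:00-16:30.
Xiulan in UTC: 09:00-09:30, 12:30-14:30, 16:00-17:00 (add 9h to convert from UTC-9).
Aarav in UTC: 11:30-13:30, 15:30-19:00 (add 9h to convert from UTC-9).
Hana ∩ Clara: 11:00-12:00, 17:30-18:30.
Hana ∩ Clara ∩ Kavya: ∅.
Hana ∩ Clara ∩ Kavya ∩ Teo: ∅.
Hana ∩ Clara ∩ Kavya ∩ Teo ∩ Carol: ∅.
Hana ∩ Clara ∩ Kavya ∩ Teo ∩ Carol ∩ Xiulan: ∅.
Hana ∩ Clara ∩ Kavya ∩ Teo ∩ Carol ∩ Xiulan ∩ Aarav: ∅.
There is no time when everyone is free.

none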